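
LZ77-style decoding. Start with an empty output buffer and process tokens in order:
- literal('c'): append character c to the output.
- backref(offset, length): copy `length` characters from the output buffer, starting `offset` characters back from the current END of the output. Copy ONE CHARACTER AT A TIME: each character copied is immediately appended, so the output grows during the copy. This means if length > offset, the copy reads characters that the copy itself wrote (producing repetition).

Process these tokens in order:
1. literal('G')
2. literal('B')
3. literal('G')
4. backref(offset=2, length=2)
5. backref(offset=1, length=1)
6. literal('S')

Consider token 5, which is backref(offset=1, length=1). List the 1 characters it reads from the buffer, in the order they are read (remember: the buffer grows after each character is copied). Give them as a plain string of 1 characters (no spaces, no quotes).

Answer: G

Derivation:
Token 1: literal('G'). Output: "G"
Token 2: literal('B'). Output: "GB"
Token 3: literal('G'). Output: "GBG"
Token 4: backref(off=2, len=2). Copied 'BG' from pos 1. Output: "GBGBG"
Token 5: backref(off=1, len=1). Buffer before: "GBGBG" (len 5)
  byte 1: read out[4]='G', append. Buffer now: "GBGBGG"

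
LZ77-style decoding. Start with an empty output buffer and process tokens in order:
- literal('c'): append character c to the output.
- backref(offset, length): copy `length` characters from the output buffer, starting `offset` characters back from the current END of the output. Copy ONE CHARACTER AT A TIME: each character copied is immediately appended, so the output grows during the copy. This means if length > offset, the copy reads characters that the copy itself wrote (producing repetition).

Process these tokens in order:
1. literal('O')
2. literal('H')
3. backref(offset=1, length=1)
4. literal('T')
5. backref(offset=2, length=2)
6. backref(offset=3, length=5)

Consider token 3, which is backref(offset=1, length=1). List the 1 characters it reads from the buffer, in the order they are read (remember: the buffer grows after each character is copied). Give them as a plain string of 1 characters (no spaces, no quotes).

Answer: H

Derivation:
Token 1: literal('O'). Output: "O"
Token 2: literal('H'). Output: "OH"
Token 3: backref(off=1, len=1). Buffer before: "OH" (len 2)
  byte 1: read out[1]='H', append. Buffer now: "OHH"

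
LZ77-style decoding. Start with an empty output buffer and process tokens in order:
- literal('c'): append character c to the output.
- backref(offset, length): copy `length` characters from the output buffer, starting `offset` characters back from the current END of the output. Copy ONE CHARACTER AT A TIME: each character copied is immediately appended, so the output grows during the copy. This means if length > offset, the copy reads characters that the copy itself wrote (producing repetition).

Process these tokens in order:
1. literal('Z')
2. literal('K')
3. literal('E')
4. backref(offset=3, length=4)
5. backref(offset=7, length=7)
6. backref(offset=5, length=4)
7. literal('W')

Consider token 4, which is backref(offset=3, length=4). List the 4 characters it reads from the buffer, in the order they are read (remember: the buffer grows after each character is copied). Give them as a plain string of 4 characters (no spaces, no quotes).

Token 1: literal('Z'). Output: "Z"
Token 2: literal('K'). Output: "ZK"
Token 3: literal('E'). Output: "ZKE"
Token 4: backref(off=3, len=4). Buffer before: "ZKE" (len 3)
  byte 1: read out[0]='Z', append. Buffer now: "ZKEZ"
  byte 2: read out[1]='K', append. Buffer now: "ZKEZK"
  byte 3: read out[2]='E', append. Buffer now: "ZKEZKE"
  byte 4: read out[3]='Z', append. Buffer now: "ZKEZKEZ"

Answer: ZKEZ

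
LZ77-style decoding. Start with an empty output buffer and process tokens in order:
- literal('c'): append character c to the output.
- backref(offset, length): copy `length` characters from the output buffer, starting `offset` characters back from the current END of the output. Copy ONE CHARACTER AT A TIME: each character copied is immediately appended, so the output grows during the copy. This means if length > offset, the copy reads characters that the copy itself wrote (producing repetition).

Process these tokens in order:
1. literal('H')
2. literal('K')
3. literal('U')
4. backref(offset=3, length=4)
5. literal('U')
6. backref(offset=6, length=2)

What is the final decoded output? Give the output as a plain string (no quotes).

Token 1: literal('H'). Output: "H"
Token 2: literal('K'). Output: "HK"
Token 3: literal('U'). Output: "HKU"
Token 4: backref(off=3, len=4) (overlapping!). Copied 'HKUH' from pos 0. Output: "HKUHKUH"
Token 5: literal('U'). Output: "HKUHKUHU"
Token 6: backref(off=6, len=2). Copied 'UH' from pos 2. Output: "HKUHKUHUUH"

Answer: HKUHKUHUUH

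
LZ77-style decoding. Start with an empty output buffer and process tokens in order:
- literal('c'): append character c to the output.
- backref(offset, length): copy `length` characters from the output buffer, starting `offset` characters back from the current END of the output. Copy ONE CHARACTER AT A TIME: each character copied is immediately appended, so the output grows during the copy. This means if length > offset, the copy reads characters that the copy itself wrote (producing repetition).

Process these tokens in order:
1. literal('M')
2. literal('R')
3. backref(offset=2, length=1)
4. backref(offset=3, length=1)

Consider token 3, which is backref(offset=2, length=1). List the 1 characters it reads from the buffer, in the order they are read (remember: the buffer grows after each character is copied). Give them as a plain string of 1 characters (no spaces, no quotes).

Token 1: literal('M'). Output: "M"
Token 2: literal('R'). Output: "MR"
Token 3: backref(off=2, len=1). Buffer before: "MR" (len 2)
  byte 1: read out[0]='M', append. Buffer now: "MRM"

Answer: M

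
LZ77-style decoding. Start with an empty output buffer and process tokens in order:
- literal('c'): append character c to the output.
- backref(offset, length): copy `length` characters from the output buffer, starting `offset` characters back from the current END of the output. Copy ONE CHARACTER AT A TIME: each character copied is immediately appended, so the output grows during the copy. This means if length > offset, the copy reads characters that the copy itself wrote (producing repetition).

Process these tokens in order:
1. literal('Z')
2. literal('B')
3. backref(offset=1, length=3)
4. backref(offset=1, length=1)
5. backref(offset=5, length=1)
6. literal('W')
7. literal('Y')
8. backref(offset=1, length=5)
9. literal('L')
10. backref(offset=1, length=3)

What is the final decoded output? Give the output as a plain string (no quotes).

Answer: ZBBBBBBWYYYYYYLLLL

Derivation:
Token 1: literal('Z'). Output: "Z"
Token 2: literal('B'). Output: "ZB"
Token 3: backref(off=1, len=3) (overlapping!). Copied 'BBB' from pos 1. Output: "ZBBBB"
Token 4: backref(off=1, len=1). Copied 'B' from pos 4. Output: "ZBBBBB"
Token 5: backref(off=5, len=1). Copied 'B' from pos 1. Output: "ZBBBBBB"
Token 6: literal('W'). Output: "ZBBBBBBW"
Token 7: literal('Y'). Output: "ZBBBBBBWY"
Token 8: backref(off=1, len=5) (overlapping!). Copied 'YYYYY' from pos 8. Output: "ZBBBBBBWYYYYYY"
Token 9: literal('L'). Output: "ZBBBBBBWYYYYYYL"
Token 10: backref(off=1, len=3) (overlapping!). Copied 'LLL' from pos 14. Output: "ZBBBBBBWYYYYYYLLLL"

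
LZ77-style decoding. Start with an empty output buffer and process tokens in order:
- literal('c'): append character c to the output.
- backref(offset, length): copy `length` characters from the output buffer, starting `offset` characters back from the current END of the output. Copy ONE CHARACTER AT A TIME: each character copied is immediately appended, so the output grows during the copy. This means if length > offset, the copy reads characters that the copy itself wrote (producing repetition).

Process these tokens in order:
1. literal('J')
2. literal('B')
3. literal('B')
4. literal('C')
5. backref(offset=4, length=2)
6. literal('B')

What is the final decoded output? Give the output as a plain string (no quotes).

Token 1: literal('J'). Output: "J"
Token 2: literal('B'). Output: "JB"
Token 3: literal('B'). Output: "JBB"
Token 4: literal('C'). Output: "JBBC"
Token 5: backref(off=4, len=2). Copied 'JB' from pos 0. Output: "JBBCJB"
Token 6: literal('B'). Output: "JBBCJBB"

Answer: JBBCJBB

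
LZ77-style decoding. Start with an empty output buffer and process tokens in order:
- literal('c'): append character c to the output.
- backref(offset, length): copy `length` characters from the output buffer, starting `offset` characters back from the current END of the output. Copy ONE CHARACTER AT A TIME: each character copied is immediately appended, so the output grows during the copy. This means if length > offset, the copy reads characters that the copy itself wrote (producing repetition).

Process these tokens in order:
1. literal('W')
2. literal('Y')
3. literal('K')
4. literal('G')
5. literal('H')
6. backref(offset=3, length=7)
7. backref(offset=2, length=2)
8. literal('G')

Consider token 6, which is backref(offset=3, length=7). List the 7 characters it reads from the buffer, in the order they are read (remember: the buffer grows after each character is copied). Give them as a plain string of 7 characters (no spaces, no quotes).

Token 1: literal('W'). Output: "W"
Token 2: literal('Y'). Output: "WY"
Token 3: literal('K'). Output: "WYK"
Token 4: literal('G'). Output: "WYKG"
Token 5: literal('H'). Output: "WYKGH"
Token 6: backref(off=3, len=7). Buffer before: "WYKGH" (len 5)
  byte 1: read out[2]='K', append. Buffer now: "WYKGHK"
  byte 2: read out[3]='G', append. Buffer now: "WYKGHKG"
  byte 3: read out[4]='H', append. Buffer now: "WYKGHKGH"
  byte 4: read out[5]='K', append. Buffer now: "WYKGHKGHK"
  byte 5: read out[6]='G', append. Buffer now: "WYKGHKGHKG"
  byte 6: read out[7]='H', append. Buffer now: "WYKGHKGHKGH"
  byte 7: read out[8]='K', append. Buffer now: "WYKGHKGHKGHK"

Answer: KGHKGHK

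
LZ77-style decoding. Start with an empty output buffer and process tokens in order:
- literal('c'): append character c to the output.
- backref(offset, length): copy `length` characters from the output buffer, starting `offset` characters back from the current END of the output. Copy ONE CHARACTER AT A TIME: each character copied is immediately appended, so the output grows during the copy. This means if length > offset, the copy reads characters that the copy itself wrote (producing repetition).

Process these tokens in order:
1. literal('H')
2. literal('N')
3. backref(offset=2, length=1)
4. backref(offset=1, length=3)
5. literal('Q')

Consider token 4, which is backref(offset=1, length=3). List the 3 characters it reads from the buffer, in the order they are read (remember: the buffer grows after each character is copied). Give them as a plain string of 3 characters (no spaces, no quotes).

Token 1: literal('H'). Output: "H"
Token 2: literal('N'). Output: "HN"
Token 3: backref(off=2, len=1). Copied 'H' from pos 0. Output: "HNH"
Token 4: backref(off=1, len=3). Buffer before: "HNH" (len 3)
  byte 1: read out[2]='H', append. Buffer now: "HNHH"
  byte 2: read out[3]='H', append. Buffer now: "HNHHH"
  byte 3: read out[4]='H', append. Buffer now: "HNHHHH"

Answer: HHH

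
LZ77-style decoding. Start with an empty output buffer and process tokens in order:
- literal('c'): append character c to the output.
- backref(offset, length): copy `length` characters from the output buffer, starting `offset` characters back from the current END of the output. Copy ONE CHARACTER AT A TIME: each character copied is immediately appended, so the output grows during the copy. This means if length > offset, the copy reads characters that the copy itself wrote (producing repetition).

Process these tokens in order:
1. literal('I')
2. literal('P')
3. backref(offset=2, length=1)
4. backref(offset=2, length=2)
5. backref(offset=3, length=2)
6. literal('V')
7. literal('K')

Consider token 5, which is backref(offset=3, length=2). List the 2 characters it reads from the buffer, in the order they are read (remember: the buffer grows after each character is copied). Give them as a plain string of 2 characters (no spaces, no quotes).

Token 1: literal('I'). Output: "I"
Token 2: literal('P'). Output: "IP"
Token 3: backref(off=2, len=1). Copied 'I' from pos 0. Output: "IPI"
Token 4: backref(off=2, len=2). Copied 'PI' from pos 1. Output: "IPIPI"
Token 5: backref(off=3, len=2). Buffer before: "IPIPI" (len 5)
  byte 1: read out[2]='I', append. Buffer now: "IPIPII"
  byte 2: read out[3]='P', append. Buffer now: "IPIPIIP"

Answer: IP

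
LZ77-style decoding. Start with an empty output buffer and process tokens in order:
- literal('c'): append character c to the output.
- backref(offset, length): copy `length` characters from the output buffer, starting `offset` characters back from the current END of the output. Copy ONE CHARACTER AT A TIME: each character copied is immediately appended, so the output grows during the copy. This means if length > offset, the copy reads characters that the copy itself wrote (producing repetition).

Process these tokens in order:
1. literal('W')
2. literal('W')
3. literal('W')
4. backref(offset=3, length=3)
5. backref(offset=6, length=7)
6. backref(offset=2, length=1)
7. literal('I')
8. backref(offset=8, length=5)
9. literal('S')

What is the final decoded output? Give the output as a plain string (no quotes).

Answer: WWWWWWWWWWWWWWIWWWWWS

Derivation:
Token 1: literal('W'). Output: "W"
Token 2: literal('W'). Output: "WW"
Token 3: literal('W'). Output: "WWW"
Token 4: backref(off=3, len=3). Copied 'WWW' from pos 0. Output: "WWWWWW"
Token 5: backref(off=6, len=7) (overlapping!). Copied 'WWWWWWW' from pos 0. Output: "WWWWWWWWWWWWW"
Token 6: backref(off=2, len=1). Copied 'W' from pos 11. Output: "WWWWWWWWWWWWWW"
Token 7: literal('I'). Output: "WWWWWWWWWWWWWWI"
Token 8: backref(off=8, len=5). Copied 'WWWWW' from pos 7. Output: "WWWWWWWWWWWWWWIWWWWW"
Token 9: literal('S'). Output: "WWWWWWWWWWWWWWIWWWWWS"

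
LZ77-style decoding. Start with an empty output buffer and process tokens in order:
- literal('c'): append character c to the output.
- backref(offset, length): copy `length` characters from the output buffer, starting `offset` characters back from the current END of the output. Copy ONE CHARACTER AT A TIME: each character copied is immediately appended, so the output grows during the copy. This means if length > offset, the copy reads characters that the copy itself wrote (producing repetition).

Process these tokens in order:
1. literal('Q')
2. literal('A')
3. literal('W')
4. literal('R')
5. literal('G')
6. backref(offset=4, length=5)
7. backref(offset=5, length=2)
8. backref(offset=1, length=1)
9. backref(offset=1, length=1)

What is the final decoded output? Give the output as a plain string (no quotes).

Token 1: literal('Q'). Output: "Q"
Token 2: literal('A'). Output: "QA"
Token 3: literal('W'). Output: "QAW"
Token 4: literal('R'). Output: "QAWR"
Token 5: literal('G'). Output: "QAWRG"
Token 6: backref(off=4, len=5) (overlapping!). Copied 'AWRGA' from pos 1. Output: "QAWRGAWRGA"
Token 7: backref(off=5, len=2). Copied 'AW' from pos 5. Output: "QAWRGAWRGAAW"
Token 8: backref(off=1, len=1). Copied 'W' from pos 11. Output: "QAWRGAWRGAAWW"
Token 9: backref(off=1, len=1). Copied 'W' from pos 12. Output: "QAWRGAWRGAAWWW"

Answer: QAWRGAWRGAAWWW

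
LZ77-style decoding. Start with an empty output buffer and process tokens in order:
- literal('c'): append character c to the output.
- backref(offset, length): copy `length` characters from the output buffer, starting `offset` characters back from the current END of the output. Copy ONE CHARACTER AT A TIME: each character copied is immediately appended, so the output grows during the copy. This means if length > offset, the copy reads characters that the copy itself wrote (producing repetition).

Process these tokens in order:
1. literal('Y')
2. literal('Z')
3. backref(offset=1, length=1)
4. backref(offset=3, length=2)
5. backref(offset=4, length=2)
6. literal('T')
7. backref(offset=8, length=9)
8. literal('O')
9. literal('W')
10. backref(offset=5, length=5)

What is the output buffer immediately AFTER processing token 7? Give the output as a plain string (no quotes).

Token 1: literal('Y'). Output: "Y"
Token 2: literal('Z'). Output: "YZ"
Token 3: backref(off=1, len=1). Copied 'Z' from pos 1. Output: "YZZ"
Token 4: backref(off=3, len=2). Copied 'YZ' from pos 0. Output: "YZZYZ"
Token 5: backref(off=4, len=2). Copied 'ZZ' from pos 1. Output: "YZZYZZZ"
Token 6: literal('T'). Output: "YZZYZZZT"
Token 7: backref(off=8, len=9) (overlapping!). Copied 'YZZYZZZTY' from pos 0. Output: "YZZYZZZTYZZYZZZTY"

Answer: YZZYZZZTYZZYZZZTY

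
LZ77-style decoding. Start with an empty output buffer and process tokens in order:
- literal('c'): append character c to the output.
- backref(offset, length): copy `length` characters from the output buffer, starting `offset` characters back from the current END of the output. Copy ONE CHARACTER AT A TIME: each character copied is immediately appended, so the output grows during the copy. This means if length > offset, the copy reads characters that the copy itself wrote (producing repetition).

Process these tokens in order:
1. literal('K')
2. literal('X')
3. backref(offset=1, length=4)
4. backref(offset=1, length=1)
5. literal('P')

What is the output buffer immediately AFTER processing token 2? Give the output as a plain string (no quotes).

Answer: KX

Derivation:
Token 1: literal('K'). Output: "K"
Token 2: literal('X'). Output: "KX"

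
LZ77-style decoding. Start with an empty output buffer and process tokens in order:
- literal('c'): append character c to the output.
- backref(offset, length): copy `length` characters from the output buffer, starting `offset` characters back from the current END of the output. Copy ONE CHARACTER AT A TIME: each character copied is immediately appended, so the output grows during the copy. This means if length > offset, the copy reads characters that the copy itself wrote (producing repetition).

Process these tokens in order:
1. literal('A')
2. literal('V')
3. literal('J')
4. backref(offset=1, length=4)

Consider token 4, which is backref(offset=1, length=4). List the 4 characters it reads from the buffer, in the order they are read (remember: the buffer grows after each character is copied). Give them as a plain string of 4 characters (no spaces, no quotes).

Token 1: literal('A'). Output: "A"
Token 2: literal('V'). Output: "AV"
Token 3: literal('J'). Output: "AVJ"
Token 4: backref(off=1, len=4). Buffer before: "AVJ" (len 3)
  byte 1: read out[2]='J', append. Buffer now: "AVJJ"
  byte 2: read out[3]='J', append. Buffer now: "AVJJJ"
  byte 3: read out[4]='J', append. Buffer now: "AVJJJJ"
  byte 4: read out[5]='J', append. Buffer now: "AVJJJJJ"

Answer: JJJJ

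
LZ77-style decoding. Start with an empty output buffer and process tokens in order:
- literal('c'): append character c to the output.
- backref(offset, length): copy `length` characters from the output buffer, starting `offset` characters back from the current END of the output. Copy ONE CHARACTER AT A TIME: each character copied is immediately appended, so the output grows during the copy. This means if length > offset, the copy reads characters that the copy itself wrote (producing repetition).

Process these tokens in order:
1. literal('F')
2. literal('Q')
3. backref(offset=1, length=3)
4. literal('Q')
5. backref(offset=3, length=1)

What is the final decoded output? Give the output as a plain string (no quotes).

Token 1: literal('F'). Output: "F"
Token 2: literal('Q'). Output: "FQ"
Token 3: backref(off=1, len=3) (overlapping!). Copied 'QQQ' from pos 1. Output: "FQQQQ"
Token 4: literal('Q'). Output: "FQQQQQ"
Token 5: backref(off=3, len=1). Copied 'Q' from pos 3. Output: "FQQQQQQ"

Answer: FQQQQQQ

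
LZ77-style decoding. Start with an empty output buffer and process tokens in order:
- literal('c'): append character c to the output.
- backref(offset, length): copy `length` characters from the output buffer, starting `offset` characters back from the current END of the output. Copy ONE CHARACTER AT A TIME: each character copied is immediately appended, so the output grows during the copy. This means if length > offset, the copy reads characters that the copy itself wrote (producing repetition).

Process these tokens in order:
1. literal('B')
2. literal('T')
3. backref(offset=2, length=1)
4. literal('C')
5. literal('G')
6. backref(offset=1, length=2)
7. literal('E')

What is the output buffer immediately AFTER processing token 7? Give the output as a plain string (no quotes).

Answer: BTBCGGGE

Derivation:
Token 1: literal('B'). Output: "B"
Token 2: literal('T'). Output: "BT"
Token 3: backref(off=2, len=1). Copied 'B' from pos 0. Output: "BTB"
Token 4: literal('C'). Output: "BTBC"
Token 5: literal('G'). Output: "BTBCG"
Token 6: backref(off=1, len=2) (overlapping!). Copied 'GG' from pos 4. Output: "BTBCGGG"
Token 7: literal('E'). Output: "BTBCGGGE"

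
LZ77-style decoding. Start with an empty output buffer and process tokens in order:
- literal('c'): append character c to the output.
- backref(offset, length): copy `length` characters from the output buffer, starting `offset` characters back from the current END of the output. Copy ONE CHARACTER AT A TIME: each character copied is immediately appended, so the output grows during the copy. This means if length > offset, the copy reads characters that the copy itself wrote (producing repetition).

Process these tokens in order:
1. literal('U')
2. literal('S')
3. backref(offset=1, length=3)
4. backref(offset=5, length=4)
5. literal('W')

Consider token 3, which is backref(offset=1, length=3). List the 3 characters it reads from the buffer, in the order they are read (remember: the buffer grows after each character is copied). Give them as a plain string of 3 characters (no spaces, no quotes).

Token 1: literal('U'). Output: "U"
Token 2: literal('S'). Output: "US"
Token 3: backref(off=1, len=3). Buffer before: "US" (len 2)
  byte 1: read out[1]='S', append. Buffer now: "USS"
  byte 2: read out[2]='S', append. Buffer now: "USSS"
  byte 3: read out[3]='S', append. Buffer now: "USSSS"

Answer: SSS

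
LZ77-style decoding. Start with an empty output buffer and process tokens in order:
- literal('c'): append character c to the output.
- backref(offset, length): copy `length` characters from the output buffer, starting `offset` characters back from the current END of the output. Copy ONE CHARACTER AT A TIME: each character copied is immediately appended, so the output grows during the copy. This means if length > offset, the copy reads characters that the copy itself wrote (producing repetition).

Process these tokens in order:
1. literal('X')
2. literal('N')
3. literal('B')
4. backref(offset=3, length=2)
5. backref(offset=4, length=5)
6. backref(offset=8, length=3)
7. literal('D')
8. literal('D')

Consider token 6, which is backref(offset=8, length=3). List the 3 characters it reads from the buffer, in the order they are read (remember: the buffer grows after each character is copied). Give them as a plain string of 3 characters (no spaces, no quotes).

Answer: BXN

Derivation:
Token 1: literal('X'). Output: "X"
Token 2: literal('N'). Output: "XN"
Token 3: literal('B'). Output: "XNB"
Token 4: backref(off=3, len=2). Copied 'XN' from pos 0. Output: "XNBXN"
Token 5: backref(off=4, len=5) (overlapping!). Copied 'NBXNN' from pos 1. Output: "XNBXNNBXNN"
Token 6: backref(off=8, len=3). Buffer before: "XNBXNNBXNN" (len 10)
  byte 1: read out[2]='B', append. Buffer now: "XNBXNNBXNNB"
  byte 2: read out[3]='X', append. Buffer now: "XNBXNNBXNNBX"
  byte 3: read out[4]='N', append. Buffer now: "XNBXNNBXNNBXN"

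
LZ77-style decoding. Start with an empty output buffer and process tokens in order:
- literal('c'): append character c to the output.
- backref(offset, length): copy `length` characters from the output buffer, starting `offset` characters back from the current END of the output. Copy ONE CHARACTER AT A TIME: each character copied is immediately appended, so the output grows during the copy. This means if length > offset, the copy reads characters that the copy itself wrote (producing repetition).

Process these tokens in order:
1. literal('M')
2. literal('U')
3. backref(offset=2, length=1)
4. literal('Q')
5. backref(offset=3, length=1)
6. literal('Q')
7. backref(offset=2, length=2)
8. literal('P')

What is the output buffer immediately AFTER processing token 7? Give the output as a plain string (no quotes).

Token 1: literal('M'). Output: "M"
Token 2: literal('U'). Output: "MU"
Token 3: backref(off=2, len=1). Copied 'M' from pos 0. Output: "MUM"
Token 4: literal('Q'). Output: "MUMQ"
Token 5: backref(off=3, len=1). Copied 'U' from pos 1. Output: "MUMQU"
Token 6: literal('Q'). Output: "MUMQUQ"
Token 7: backref(off=2, len=2). Copied 'UQ' from pos 4. Output: "MUMQUQUQ"

Answer: MUMQUQUQ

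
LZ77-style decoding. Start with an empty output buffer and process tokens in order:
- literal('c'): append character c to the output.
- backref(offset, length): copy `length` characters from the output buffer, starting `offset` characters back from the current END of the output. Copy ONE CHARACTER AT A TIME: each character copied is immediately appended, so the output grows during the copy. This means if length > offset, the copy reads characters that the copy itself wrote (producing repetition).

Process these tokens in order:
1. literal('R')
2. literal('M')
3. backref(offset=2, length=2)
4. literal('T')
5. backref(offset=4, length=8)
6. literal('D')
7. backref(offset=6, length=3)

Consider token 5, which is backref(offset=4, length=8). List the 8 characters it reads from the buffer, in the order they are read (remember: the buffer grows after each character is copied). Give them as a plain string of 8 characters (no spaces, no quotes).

Token 1: literal('R'). Output: "R"
Token 2: literal('M'). Output: "RM"
Token 3: backref(off=2, len=2). Copied 'RM' from pos 0. Output: "RMRM"
Token 4: literal('T'). Output: "RMRMT"
Token 5: backref(off=4, len=8). Buffer before: "RMRMT" (len 5)
  byte 1: read out[1]='M', append. Buffer now: "RMRMTM"
  byte 2: read out[2]='R', append. Buffer now: "RMRMTMR"
  byte 3: read out[3]='M', append. Buffer now: "RMRMTMRM"
  byte 4: read out[4]='T', append. Buffer now: "RMRMTMRMT"
  byte 5: read out[5]='M', append. Buffer now: "RMRMTMRMTM"
  byte 6: read out[6]='R', append. Buffer now: "RMRMTMRMTMR"
  byte 7: read out[7]='M', append. Buffer now: "RMRMTMRMTMRM"
  byte 8: read out[8]='T', append. Buffer now: "RMRMTMRMTMRMT"

Answer: MRMTMRMT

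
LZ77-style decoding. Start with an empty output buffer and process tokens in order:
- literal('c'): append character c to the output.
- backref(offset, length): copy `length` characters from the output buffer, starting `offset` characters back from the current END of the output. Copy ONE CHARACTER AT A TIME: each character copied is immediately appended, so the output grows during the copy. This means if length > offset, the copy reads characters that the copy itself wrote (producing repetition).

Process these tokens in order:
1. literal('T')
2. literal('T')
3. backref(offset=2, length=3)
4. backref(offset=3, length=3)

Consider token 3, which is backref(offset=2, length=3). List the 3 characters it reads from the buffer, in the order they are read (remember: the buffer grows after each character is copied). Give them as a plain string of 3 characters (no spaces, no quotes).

Token 1: literal('T'). Output: "T"
Token 2: literal('T'). Output: "TT"
Token 3: backref(off=2, len=3). Buffer before: "TT" (len 2)
  byte 1: read out[0]='T', append. Buffer now: "TTT"
  byte 2: read out[1]='T', append. Buffer now: "TTTT"
  byte 3: read out[2]='T', append. Buffer now: "TTTTT"

Answer: TTT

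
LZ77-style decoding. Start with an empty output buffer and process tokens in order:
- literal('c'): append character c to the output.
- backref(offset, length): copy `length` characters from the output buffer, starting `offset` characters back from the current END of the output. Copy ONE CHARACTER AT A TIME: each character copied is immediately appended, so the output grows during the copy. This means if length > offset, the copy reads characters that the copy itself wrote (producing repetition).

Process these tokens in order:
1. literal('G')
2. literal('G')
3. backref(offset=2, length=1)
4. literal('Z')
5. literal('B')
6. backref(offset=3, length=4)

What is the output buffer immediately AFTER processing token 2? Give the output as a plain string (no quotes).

Token 1: literal('G'). Output: "G"
Token 2: literal('G'). Output: "GG"

Answer: GG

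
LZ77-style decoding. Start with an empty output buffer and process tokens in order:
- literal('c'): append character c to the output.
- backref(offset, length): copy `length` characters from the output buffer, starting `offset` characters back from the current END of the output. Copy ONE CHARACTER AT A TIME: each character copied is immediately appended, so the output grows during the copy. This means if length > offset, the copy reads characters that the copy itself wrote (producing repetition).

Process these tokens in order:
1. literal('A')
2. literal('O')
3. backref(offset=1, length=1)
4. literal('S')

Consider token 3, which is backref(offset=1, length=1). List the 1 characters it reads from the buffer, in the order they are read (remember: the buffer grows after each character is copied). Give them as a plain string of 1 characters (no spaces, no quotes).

Answer: O

Derivation:
Token 1: literal('A'). Output: "A"
Token 2: literal('O'). Output: "AO"
Token 3: backref(off=1, len=1). Buffer before: "AO" (len 2)
  byte 1: read out[1]='O', append. Buffer now: "AOO"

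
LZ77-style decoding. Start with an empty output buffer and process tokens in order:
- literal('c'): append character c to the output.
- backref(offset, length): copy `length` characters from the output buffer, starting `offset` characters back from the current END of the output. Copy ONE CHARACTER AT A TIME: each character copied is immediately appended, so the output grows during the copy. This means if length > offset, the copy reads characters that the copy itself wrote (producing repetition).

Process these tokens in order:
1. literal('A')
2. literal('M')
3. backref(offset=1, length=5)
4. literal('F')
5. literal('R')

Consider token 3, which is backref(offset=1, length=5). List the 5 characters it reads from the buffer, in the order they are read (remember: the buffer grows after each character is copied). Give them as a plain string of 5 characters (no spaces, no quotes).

Token 1: literal('A'). Output: "A"
Token 2: literal('M'). Output: "AM"
Token 3: backref(off=1, len=5). Buffer before: "AM" (len 2)
  byte 1: read out[1]='M', append. Buffer now: "AMM"
  byte 2: read out[2]='M', append. Buffer now: "AMMM"
  byte 3: read out[3]='M', append. Buffer now: "AMMMM"
  byte 4: read out[4]='M', append. Buffer now: "AMMMMM"
  byte 5: read out[5]='M', append. Buffer now: "AMMMMMM"

Answer: MMMMM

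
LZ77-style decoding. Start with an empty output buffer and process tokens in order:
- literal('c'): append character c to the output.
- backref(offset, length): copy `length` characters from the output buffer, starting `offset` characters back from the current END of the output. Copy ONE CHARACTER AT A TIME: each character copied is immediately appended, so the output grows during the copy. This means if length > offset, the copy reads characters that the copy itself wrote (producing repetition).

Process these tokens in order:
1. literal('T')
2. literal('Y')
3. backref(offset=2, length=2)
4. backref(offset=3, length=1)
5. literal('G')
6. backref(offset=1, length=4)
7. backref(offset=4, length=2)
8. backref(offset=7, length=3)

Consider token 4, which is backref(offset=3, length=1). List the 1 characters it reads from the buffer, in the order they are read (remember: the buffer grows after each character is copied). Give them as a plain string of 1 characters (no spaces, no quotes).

Answer: Y

Derivation:
Token 1: literal('T'). Output: "T"
Token 2: literal('Y'). Output: "TY"
Token 3: backref(off=2, len=2). Copied 'TY' from pos 0. Output: "TYTY"
Token 4: backref(off=3, len=1). Buffer before: "TYTY" (len 4)
  byte 1: read out[1]='Y', append. Buffer now: "TYTYY"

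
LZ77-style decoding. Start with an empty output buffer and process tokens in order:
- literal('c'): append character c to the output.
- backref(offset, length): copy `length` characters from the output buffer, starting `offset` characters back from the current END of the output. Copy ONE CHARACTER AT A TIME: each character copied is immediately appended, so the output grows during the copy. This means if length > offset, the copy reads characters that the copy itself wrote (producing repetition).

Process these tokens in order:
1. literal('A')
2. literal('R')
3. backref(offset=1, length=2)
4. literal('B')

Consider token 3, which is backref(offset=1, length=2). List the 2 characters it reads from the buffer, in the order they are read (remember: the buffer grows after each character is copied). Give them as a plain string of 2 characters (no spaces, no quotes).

Answer: RR

Derivation:
Token 1: literal('A'). Output: "A"
Token 2: literal('R'). Output: "AR"
Token 3: backref(off=1, len=2). Buffer before: "AR" (len 2)
  byte 1: read out[1]='R', append. Buffer now: "ARR"
  byte 2: read out[2]='R', append. Buffer now: "ARRR"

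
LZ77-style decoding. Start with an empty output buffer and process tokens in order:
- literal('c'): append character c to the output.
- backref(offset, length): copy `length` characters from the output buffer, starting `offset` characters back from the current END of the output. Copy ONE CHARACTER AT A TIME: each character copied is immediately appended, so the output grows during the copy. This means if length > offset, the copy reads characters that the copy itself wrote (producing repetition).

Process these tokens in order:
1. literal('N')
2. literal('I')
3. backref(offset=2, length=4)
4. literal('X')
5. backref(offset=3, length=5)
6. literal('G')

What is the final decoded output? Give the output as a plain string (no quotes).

Answer: NININIXNIXNIG

Derivation:
Token 1: literal('N'). Output: "N"
Token 2: literal('I'). Output: "NI"
Token 3: backref(off=2, len=4) (overlapping!). Copied 'NINI' from pos 0. Output: "NININI"
Token 4: literal('X'). Output: "NININIX"
Token 5: backref(off=3, len=5) (overlapping!). Copied 'NIXNI' from pos 4. Output: "NININIXNIXNI"
Token 6: literal('G'). Output: "NININIXNIXNIG"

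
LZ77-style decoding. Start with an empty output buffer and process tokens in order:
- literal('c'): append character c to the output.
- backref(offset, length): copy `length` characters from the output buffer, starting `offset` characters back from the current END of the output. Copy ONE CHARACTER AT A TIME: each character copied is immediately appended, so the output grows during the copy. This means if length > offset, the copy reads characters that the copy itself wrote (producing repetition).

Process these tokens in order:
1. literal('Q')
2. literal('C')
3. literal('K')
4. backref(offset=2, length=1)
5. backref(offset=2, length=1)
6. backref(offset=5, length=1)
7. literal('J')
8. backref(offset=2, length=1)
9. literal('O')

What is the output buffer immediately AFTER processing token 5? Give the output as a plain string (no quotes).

Token 1: literal('Q'). Output: "Q"
Token 2: literal('C'). Output: "QC"
Token 3: literal('K'). Output: "QCK"
Token 4: backref(off=2, len=1). Copied 'C' from pos 1. Output: "QCKC"
Token 5: backref(off=2, len=1). Copied 'K' from pos 2. Output: "QCKCK"

Answer: QCKCK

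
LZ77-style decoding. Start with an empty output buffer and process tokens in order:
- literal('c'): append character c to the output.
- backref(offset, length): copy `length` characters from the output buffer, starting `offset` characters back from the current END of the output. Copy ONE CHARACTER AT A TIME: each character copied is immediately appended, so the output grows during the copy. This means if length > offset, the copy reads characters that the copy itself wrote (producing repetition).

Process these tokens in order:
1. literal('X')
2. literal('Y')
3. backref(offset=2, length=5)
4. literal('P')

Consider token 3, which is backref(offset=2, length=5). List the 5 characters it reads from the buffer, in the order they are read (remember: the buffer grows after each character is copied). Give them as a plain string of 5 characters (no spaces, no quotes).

Answer: XYXYX

Derivation:
Token 1: literal('X'). Output: "X"
Token 2: literal('Y'). Output: "XY"
Token 3: backref(off=2, len=5). Buffer before: "XY" (len 2)
  byte 1: read out[0]='X', append. Buffer now: "XYX"
  byte 2: read out[1]='Y', append. Buffer now: "XYXY"
  byte 3: read out[2]='X', append. Buffer now: "XYXYX"
  byte 4: read out[3]='Y', append. Buffer now: "XYXYXY"
  byte 5: read out[4]='X', append. Buffer now: "XYXYXYX"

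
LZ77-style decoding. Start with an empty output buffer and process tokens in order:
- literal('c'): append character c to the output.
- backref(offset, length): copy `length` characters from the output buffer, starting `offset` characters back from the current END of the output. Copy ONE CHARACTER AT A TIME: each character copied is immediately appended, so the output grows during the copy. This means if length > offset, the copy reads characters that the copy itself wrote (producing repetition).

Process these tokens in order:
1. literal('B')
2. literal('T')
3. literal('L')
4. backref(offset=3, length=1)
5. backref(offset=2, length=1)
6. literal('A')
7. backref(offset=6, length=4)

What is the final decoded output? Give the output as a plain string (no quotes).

Answer: BTLBLABTLB

Derivation:
Token 1: literal('B'). Output: "B"
Token 2: literal('T'). Output: "BT"
Token 3: literal('L'). Output: "BTL"
Token 4: backref(off=3, len=1). Copied 'B' from pos 0. Output: "BTLB"
Token 5: backref(off=2, len=1). Copied 'L' from pos 2. Output: "BTLBL"
Token 6: literal('A'). Output: "BTLBLA"
Token 7: backref(off=6, len=4). Copied 'BTLB' from pos 0. Output: "BTLBLABTLB"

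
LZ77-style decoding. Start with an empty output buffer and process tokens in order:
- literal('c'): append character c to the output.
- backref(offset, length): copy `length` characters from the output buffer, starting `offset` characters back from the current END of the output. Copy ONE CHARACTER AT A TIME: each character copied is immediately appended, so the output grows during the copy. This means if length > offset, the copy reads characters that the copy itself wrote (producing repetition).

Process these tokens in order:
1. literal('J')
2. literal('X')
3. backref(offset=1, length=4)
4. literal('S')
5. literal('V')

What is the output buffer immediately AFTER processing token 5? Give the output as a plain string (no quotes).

Token 1: literal('J'). Output: "J"
Token 2: literal('X'). Output: "JX"
Token 3: backref(off=1, len=4) (overlapping!). Copied 'XXXX' from pos 1. Output: "JXXXXX"
Token 4: literal('S'). Output: "JXXXXXS"
Token 5: literal('V'). Output: "JXXXXXSV"

Answer: JXXXXXSV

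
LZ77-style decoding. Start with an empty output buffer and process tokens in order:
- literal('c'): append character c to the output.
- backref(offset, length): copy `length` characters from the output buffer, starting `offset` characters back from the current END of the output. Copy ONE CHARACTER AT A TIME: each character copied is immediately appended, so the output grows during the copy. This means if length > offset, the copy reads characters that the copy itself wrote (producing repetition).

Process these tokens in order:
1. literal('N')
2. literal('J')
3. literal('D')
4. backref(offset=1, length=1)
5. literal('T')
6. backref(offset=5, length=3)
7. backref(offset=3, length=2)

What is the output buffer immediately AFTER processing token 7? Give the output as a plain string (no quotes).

Token 1: literal('N'). Output: "N"
Token 2: literal('J'). Output: "NJ"
Token 3: literal('D'). Output: "NJD"
Token 4: backref(off=1, len=1). Copied 'D' from pos 2. Output: "NJDD"
Token 5: literal('T'). Output: "NJDDT"
Token 6: backref(off=5, len=3). Copied 'NJD' from pos 0. Output: "NJDDTNJD"
Token 7: backref(off=3, len=2). Copied 'NJ' from pos 5. Output: "NJDDTNJDNJ"

Answer: NJDDTNJDNJ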